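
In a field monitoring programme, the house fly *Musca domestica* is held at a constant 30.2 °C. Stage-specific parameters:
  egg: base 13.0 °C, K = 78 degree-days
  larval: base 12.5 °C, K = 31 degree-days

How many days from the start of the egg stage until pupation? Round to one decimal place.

6.3 days

egg: 78 / (30.2 − 13.0) = 78 / 17.2 = 4.535 d.
larval: 31 / (30.2 − 12.5) = 31 / 17.7 = 1.751 d.
Sum = 6.286 ≈ 6.3 days.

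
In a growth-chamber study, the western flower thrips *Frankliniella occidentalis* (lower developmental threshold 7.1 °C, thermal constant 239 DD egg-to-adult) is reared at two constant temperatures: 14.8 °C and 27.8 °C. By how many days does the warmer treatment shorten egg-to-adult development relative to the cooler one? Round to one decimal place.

At 14.8 °C: 239 / (14.8 − 7.1) = 239 / 7.7 = 31.039 d.
At 27.8 °C: 239 / (27.8 − 7.1) = 239 / 20.7 = 11.546 d.
Difference = |31.039 − 11.546| = 19.493 ≈ 19.5 days.

19.5 days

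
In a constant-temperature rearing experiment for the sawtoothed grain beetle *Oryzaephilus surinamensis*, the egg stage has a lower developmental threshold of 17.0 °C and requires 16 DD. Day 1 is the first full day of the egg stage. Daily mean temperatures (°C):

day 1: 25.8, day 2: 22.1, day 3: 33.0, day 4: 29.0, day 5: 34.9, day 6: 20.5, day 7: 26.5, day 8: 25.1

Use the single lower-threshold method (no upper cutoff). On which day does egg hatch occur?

day 3

Daily DD above 17.0 °C: 8.8, 5.1, 16.0, 12.0, 17.9, 3.5, 9.5, 8.1.
Cumulative: 8.8, 13.9, 29.9, 41.9, 59.8, 63.3, 72.8, 80.9.
The total first reaches 16 DD on day 3.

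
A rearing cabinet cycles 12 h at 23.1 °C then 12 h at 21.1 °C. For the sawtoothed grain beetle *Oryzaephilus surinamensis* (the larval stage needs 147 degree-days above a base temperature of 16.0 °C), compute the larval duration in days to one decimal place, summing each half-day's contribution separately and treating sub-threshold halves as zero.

24.1 days

Day half: max(0, 23.1 − 16.0) × 0.5 = 7.1 × 0.5 = 3.55 DD.
Night half: max(0, 21.1 − 16.0) × 0.5 = 5.1 × 0.5 = 2.55 DD.
Per 24 h: 6.10 DD/day.
Duration = 147 / 6.10 = 24.098 ≈ 24.1 days.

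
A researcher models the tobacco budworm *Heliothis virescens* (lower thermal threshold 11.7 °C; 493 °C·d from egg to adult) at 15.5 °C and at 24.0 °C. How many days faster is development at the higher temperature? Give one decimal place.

89.7 days

At 15.5 °C: 493 / (15.5 − 11.7) = 493 / 3.8 = 129.737 d.
At 24.0 °C: 493 / (24.0 − 11.7) = 493 / 12.3 = 40.081 d.
Difference = |129.737 − 40.081| = 89.656 ≈ 89.7 days.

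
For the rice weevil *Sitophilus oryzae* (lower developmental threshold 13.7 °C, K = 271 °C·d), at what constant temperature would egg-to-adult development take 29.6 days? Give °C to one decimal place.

Required daily accumulation = 271 / 29.6 = 9.155 DD/day.
T = T_base + 9.155 = 13.7 + 9.155 = 22.855 ≈ 22.9 °C.

22.9 °C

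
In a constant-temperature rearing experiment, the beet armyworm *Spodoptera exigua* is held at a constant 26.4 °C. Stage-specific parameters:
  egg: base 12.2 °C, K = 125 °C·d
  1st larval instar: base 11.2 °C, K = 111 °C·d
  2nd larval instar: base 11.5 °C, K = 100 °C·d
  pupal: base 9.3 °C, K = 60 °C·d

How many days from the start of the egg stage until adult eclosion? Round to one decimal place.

26.3 days

egg: 125 / (26.4 − 12.2) = 125 / 14.2 = 8.803 d.
1st larval instar: 111 / (26.4 − 11.2) = 111 / 15.2 = 7.303 d.
2nd larval instar: 100 / (26.4 − 11.5) = 100 / 14.9 = 6.711 d.
pupal: 60 / (26.4 − 9.3) = 60 / 17.1 = 3.509 d.
Sum = 26.326 ≈ 26.3 days.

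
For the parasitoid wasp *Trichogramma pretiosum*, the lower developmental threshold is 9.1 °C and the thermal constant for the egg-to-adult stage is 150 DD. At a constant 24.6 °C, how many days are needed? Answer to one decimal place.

9.7 days

Daily accumulation = 24.6 − 9.1 = 15.5 DD/day.
Duration = 150 / 15.5 = 9.677 ≈ 9.7 days.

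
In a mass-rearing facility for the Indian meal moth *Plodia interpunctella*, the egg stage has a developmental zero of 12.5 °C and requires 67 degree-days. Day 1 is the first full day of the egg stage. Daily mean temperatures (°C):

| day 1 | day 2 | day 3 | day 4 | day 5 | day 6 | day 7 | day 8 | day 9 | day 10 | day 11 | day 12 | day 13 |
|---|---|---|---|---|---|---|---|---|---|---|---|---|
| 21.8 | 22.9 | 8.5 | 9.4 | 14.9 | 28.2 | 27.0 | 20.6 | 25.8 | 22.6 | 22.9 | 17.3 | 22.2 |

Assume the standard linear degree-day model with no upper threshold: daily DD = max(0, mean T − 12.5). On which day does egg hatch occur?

Daily DD above 12.5 °C: 9.3, 10.4, 0.0, 0.0, 2.4, 15.7, 14.5, 8.1, 13.3, 10.1, 10.4, 4.8, 9.7.
Cumulative: 9.3, 19.7, 19.7, 19.7, 22.1, 37.8, 52.3, 60.4, 73.7, 83.8, 94.2, 99.0, 108.7.
The total first reaches 67 DD on day 9.

day 9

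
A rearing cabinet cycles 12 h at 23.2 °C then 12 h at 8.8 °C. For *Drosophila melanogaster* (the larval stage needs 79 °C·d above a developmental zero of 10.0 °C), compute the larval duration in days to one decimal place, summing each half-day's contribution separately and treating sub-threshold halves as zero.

12.0 days

Day half: max(0, 23.2 − 10.0) × 0.5 = 13.2 × 0.5 = 6.60 DD.
Night half: max(0, 8.8 − 10.0) × 0.5 = 0.0 × 0.5 = 0.00 DD.
Per 24 h: 6.60 DD/day.
Duration = 79 / 6.60 = 11.970 ≈ 12.0 days.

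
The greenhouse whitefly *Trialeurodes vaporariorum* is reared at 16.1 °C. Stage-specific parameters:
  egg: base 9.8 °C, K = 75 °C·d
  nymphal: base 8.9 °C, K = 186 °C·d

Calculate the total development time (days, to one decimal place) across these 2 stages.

37.7 days

egg: 75 / (16.1 − 9.8) = 75 / 6.3 = 11.905 d.
nymphal: 186 / (16.1 − 8.9) = 186 / 7.2 = 25.833 d.
Sum = 37.738 ≈ 37.7 days.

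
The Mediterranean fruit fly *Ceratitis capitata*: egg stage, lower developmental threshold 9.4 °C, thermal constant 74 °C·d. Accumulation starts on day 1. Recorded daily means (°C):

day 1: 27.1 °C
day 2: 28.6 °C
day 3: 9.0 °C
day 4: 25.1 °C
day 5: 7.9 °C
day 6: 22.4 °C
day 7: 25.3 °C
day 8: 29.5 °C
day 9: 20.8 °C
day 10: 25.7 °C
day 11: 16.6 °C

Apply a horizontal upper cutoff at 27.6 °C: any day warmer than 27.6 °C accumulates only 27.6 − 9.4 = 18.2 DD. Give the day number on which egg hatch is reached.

day 7

Daily DD above 9.4 °C (capped at 18.2): 17.7, 18.2, 0.0, 15.7, 0.0, 13.0, 15.9, 18.2, 11.4, 16.3, 7.2.
Cumulative: 17.7, 35.9, 35.9, 51.6, 51.6, 64.6, 80.5, 98.7, 110.1, 126.4, 133.6.
The total first reaches 74 DD on day 7.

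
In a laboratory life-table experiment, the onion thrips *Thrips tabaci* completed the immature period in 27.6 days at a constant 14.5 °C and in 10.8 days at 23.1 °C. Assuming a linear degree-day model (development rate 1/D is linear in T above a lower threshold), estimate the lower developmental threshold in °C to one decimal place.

Under the model K = D·(T − T_b), so D₁·(T₁ − T_b) = D₂·(T₂ − T_b).
27.6·(14.5 − T_b) = 10.8·(23.1 − T_b)
T_b = (27.6·14.5 − 10.8·23.1) / (27.6 − 10.8) = 150.72 / 16.8 = 8.971 °C ≈ 9.0 °C.

9.0 °C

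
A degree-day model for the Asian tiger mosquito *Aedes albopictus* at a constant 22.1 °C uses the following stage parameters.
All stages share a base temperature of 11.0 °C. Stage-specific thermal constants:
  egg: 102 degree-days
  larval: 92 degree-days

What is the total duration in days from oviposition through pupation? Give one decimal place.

Daily accumulation at 22.1 °C = 22.1 − 11.0 = 11.1 DD/day.
Total K = 102 + 92 = 194 DD.
Total duration = 194 / 11.1 = 17.477 ≈ 17.5 days.

17.5 days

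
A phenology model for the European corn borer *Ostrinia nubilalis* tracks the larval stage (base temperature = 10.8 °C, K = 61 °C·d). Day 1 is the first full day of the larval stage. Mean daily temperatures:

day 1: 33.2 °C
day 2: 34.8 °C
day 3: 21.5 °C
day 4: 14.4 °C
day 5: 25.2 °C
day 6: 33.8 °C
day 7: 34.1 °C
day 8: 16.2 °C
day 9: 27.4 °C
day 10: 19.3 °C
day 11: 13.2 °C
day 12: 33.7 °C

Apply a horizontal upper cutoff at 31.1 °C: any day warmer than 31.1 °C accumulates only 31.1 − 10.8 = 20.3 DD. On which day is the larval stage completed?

day 5

Daily DD above 10.8 °C (capped at 20.3): 20.3, 20.3, 10.7, 3.6, 14.4, 20.3, 20.3, 5.4, 16.6, 8.5, 2.4, 20.3.
Cumulative: 20.3, 40.6, 51.3, 54.9, 69.3, 89.6, 109.9, 115.3, 131.9, 140.4, 142.8, 163.1.
The total first reaches 61 DD on day 5.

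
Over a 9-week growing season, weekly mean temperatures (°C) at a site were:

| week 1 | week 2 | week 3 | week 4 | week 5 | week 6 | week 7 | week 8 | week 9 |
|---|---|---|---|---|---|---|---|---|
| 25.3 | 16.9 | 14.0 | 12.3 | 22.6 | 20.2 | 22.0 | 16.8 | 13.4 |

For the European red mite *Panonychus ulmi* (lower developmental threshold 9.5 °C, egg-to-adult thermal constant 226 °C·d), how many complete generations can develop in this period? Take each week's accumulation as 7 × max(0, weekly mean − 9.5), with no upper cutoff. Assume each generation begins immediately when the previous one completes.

2 generations

Weekly DD (7 × max(0, T̄ − 9.5)): 110.6, 51.8, 31.5, 19.6, 91.7, 74.9, 87.5, 51.1, 27.3.
Season total = 546.0 DD.
Complete generations = ⌊546.0 / 226⌋ = 2.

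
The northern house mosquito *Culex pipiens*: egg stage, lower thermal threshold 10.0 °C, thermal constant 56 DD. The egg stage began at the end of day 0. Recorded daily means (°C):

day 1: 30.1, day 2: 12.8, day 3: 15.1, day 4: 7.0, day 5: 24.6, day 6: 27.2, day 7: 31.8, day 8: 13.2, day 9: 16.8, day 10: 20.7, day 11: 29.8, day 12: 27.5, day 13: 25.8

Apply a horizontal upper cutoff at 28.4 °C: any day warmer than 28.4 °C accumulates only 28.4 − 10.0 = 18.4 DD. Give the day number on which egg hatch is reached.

Daily DD above 10.0 °C (capped at 18.4): 18.4, 2.8, 5.1, 0.0, 14.6, 17.2, 18.4, 3.2, 6.8, 10.7, 18.4, 17.5, 15.8.
Cumulative: 18.4, 21.2, 26.3, 26.3, 40.9, 58.1, 76.5, 79.7, 86.5, 97.2, 115.6, 133.1, 148.9.
The total first reaches 56 DD on day 6.

day 6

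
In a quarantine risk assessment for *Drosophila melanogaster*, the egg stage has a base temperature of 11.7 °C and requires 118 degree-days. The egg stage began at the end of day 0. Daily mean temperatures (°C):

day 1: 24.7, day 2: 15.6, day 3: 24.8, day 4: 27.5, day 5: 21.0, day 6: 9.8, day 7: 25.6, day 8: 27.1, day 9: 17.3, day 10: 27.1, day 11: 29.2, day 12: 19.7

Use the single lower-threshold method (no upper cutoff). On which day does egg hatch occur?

Daily DD above 11.7 °C: 13.0, 3.9, 13.1, 15.8, 9.3, 0.0, 13.9, 15.4, 5.6, 15.4, 17.5, 8.0.
Cumulative: 13.0, 16.9, 30.0, 45.8, 55.1, 55.1, 69.0, 84.4, 90.0, 105.4, 122.9, 130.9.
The total first reaches 118 DD on day 11.

day 11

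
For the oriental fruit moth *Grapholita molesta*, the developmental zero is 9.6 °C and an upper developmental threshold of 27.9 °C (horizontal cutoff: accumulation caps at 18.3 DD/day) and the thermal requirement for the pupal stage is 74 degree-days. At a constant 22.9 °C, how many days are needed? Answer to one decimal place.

5.6 days

Daily accumulation = 22.9 − 9.6 = 13.3 DD/day.
Duration = 74 / 13.3 = 5.564 ≈ 5.6 days.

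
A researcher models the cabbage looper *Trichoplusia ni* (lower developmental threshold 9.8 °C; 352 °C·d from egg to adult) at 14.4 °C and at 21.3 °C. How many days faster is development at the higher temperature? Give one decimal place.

45.9 days

At 14.4 °C: 352 / (14.4 − 9.8) = 352 / 4.6 = 76.522 d.
At 21.3 °C: 352 / (21.3 − 9.8) = 352 / 11.5 = 30.609 d.
Difference = |76.522 − 30.609| = 45.913 ≈ 45.9 days.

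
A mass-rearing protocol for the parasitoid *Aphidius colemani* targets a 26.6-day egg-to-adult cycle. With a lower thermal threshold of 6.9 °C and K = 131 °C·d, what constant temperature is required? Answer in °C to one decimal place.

11.8 °C

Required daily accumulation = 131 / 26.6 = 4.925 DD/day.
T = T_base + 4.925 = 6.9 + 4.925 = 11.825 ≈ 11.8 °C.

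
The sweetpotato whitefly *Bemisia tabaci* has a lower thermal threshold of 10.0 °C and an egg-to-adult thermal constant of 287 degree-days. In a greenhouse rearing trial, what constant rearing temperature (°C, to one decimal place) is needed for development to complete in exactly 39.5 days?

17.3 °C

Required daily accumulation = 287 / 39.5 = 7.266 DD/day.
T = T_base + 7.266 = 10.0 + 7.266 = 17.266 ≈ 17.3 °C.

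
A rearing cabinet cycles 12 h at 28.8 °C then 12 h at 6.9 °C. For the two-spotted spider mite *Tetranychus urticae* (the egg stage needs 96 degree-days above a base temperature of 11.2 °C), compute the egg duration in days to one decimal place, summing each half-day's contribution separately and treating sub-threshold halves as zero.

10.9 days

Day half: max(0, 28.8 − 11.2) × 0.5 = 17.6 × 0.5 = 8.80 DD.
Night half: max(0, 6.9 − 11.2) × 0.5 = 0.0 × 0.5 = 0.00 DD.
Per 24 h: 8.80 DD/day.
Duration = 96 / 8.80 = 10.909 ≈ 10.9 days.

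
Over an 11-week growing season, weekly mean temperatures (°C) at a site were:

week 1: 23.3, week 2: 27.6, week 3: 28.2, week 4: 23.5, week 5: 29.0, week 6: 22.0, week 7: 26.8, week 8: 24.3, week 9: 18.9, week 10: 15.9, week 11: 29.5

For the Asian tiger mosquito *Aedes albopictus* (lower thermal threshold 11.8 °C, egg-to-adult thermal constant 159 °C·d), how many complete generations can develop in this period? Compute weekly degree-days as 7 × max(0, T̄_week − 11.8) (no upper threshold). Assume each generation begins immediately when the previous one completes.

6 generations

Weekly DD (7 × max(0, T̄ − 11.8)): 80.5, 110.6, 114.8, 81.9, 120.4, 71.4, 105.0, 87.5, 49.7, 28.7, 123.9.
Season total = 974.4 DD.
Complete generations = ⌊974.4 / 159⌋ = 6.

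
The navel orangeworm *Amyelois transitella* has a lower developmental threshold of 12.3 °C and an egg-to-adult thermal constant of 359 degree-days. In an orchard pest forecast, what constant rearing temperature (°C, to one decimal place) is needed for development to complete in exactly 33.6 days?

Required daily accumulation = 359 / 33.6 = 10.685 DD/day.
T = T_base + 10.685 = 12.3 + 10.685 = 22.985 ≈ 23.0 °C.

23.0 °C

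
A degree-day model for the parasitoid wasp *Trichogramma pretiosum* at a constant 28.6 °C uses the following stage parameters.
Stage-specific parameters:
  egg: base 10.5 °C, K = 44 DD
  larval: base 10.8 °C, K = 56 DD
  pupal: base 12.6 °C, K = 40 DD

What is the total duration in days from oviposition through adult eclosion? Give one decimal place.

egg: 44 / (28.6 − 10.5) = 44 / 18.1 = 2.431 d.
larval: 56 / (28.6 − 10.8) = 56 / 17.8 = 3.146 d.
pupal: 40 / (28.6 − 12.6) = 40 / 16.0 = 2.500 d.
Sum = 8.077 ≈ 8.1 days.

8.1 days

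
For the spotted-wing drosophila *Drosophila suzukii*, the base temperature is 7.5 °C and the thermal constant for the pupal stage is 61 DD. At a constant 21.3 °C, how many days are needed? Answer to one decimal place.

4.4 days

Daily accumulation = 21.3 − 7.5 = 13.8 DD/day.
Duration = 61 / 13.8 = 4.420 ≈ 4.4 days.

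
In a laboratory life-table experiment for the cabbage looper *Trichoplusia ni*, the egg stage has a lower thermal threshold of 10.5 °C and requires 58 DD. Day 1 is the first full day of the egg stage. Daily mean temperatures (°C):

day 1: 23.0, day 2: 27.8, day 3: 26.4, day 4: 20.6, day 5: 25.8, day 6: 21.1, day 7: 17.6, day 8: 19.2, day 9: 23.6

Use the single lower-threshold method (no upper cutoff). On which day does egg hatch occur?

Daily DD above 10.5 °C: 12.5, 17.3, 15.9, 10.1, 15.3, 10.6, 7.1, 8.7, 13.1.
Cumulative: 12.5, 29.8, 45.7, 55.8, 71.1, 81.7, 88.8, 97.5, 110.6.
The total first reaches 58 DD on day 5.

day 5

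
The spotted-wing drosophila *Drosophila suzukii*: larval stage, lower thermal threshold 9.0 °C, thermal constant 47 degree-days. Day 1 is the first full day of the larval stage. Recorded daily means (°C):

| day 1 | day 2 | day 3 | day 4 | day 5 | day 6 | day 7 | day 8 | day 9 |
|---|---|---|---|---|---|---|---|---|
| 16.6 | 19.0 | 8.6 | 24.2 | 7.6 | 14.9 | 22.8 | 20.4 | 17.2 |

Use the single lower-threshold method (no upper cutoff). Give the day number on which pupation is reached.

Daily DD above 9.0 °C: 7.6, 10.0, 0.0, 15.2, 0.0, 5.9, 13.8, 11.4, 8.2.
Cumulative: 7.6, 17.6, 17.6, 32.8, 32.8, 38.7, 52.5, 63.9, 72.1.
The total first reaches 47 DD on day 7.

day 7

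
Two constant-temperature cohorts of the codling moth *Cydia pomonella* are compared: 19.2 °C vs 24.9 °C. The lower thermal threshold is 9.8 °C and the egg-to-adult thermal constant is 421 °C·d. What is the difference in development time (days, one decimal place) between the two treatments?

At 19.2 °C: 421 / (19.2 − 9.8) = 421 / 9.4 = 44.787 d.
At 24.9 °C: 421 / (24.9 − 9.8) = 421 / 15.1 = 27.881 d.
Difference = |44.787 − 27.881| = 16.906 ≈ 16.9 days.

16.9 days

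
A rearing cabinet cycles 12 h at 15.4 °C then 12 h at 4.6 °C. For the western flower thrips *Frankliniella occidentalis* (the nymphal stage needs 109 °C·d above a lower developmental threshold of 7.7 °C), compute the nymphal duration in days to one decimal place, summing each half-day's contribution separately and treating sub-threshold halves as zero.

28.3 days

Day half: max(0, 15.4 − 7.7) × 0.5 = 7.7 × 0.5 = 3.85 DD.
Night half: max(0, 4.6 − 7.7) × 0.5 = 0.0 × 0.5 = 0.00 DD.
Per 24 h: 3.85 DD/day.
Duration = 109 / 3.85 = 28.312 ≈ 28.3 days.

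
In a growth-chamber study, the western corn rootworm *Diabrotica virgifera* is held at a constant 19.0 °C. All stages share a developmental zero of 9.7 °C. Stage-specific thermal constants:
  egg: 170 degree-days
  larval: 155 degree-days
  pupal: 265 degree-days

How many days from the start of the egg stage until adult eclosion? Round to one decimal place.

Daily accumulation at 19.0 °C = 19.0 − 9.7 = 9.3 DD/day.
Total K = 170 + 155 + 265 = 590 DD.
Total duration = 590 / 9.3 = 63.441 ≈ 63.4 days.

63.4 days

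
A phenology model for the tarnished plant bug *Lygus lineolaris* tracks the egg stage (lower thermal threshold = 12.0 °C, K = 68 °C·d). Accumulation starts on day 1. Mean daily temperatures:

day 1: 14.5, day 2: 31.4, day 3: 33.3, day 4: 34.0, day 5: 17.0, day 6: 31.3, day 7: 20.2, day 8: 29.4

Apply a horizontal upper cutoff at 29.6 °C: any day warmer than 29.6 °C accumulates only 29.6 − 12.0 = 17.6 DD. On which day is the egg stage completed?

Daily DD above 12.0 °C (capped at 17.6): 2.5, 17.6, 17.6, 17.6, 5.0, 17.6, 8.2, 17.4.
Cumulative: 2.5, 20.1, 37.7, 55.3, 60.3, 77.9, 86.1, 103.5.
The total first reaches 68 DD on day 6.

day 6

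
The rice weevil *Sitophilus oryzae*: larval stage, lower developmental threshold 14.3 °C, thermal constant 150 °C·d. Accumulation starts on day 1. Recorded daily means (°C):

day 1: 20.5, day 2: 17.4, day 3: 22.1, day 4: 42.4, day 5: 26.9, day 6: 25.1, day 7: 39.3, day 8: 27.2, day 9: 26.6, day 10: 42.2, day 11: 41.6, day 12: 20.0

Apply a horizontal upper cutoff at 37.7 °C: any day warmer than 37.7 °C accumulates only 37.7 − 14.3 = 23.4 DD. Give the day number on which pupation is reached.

Daily DD above 14.3 °C (capped at 23.4): 6.2, 3.1, 7.8, 23.4, 12.6, 10.8, 23.4, 12.9, 12.3, 23.4, 23.4, 5.7.
Cumulative: 6.2, 9.3, 17.1, 40.5, 53.1, 63.9, 87.3, 100.2, 112.5, 135.9, 159.3, 165.0.
The total first reaches 150 DD on day 11.

day 11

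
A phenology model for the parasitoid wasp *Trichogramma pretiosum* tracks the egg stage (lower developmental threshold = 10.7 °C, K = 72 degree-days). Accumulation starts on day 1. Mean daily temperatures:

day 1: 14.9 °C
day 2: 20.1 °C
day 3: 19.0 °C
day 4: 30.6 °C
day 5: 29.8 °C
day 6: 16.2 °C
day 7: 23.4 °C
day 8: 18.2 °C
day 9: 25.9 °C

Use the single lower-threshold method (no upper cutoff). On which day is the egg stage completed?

day 7

Daily DD above 10.7 °C: 4.2, 9.4, 8.3, 19.9, 19.1, 5.5, 12.7, 7.5, 15.2.
Cumulative: 4.2, 13.6, 21.9, 41.8, 60.9, 66.4, 79.1, 86.6, 101.8.
The total first reaches 72 DD on day 7.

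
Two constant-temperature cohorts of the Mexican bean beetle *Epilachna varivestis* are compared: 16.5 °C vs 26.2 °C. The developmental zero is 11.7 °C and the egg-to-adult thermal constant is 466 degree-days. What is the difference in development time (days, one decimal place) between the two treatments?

At 16.5 °C: 466 / (16.5 − 11.7) = 466 / 4.8 = 97.083 d.
At 26.2 °C: 466 / (26.2 − 11.7) = 466 / 14.5 = 32.138 d.
Difference = |97.083 − 32.138| = 64.945 ≈ 64.9 days.

64.9 days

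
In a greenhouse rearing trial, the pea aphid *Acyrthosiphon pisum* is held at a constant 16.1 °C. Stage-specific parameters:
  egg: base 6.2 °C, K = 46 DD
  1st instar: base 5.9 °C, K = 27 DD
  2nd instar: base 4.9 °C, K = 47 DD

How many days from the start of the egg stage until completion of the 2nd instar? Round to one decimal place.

11.5 days

egg: 46 / (16.1 − 6.2) = 46 / 9.9 = 4.646 d.
1st instar: 27 / (16.1 − 5.9) = 27 / 10.2 = 2.647 d.
2nd instar: 47 / (16.1 − 4.9) = 47 / 11.2 = 4.196 d.
Sum = 11.490 ≈ 11.5 days.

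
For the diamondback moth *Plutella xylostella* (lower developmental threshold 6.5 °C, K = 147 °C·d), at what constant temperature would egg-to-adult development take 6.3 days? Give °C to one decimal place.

Required daily accumulation = 147 / 6.3 = 23.333 DD/day.
T = T_base + 23.333 = 6.5 + 23.333 = 29.833 ≈ 29.8 °C.

29.8 °C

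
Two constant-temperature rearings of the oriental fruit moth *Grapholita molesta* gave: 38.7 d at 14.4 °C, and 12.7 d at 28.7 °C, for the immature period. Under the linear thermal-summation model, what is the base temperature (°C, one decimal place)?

Linear rate model ⇒ the product D·(T − T_b) is constant across temperatures.
38.7·(14.4 − T_b) = 12.7·(28.7 − T_b)
T_b = (38.7·14.4 − 12.7·28.7) / (38.7 − 12.7) = 192.79 / 26.0 = 7.415 °C ≈ 7.4 °C.

7.4 °C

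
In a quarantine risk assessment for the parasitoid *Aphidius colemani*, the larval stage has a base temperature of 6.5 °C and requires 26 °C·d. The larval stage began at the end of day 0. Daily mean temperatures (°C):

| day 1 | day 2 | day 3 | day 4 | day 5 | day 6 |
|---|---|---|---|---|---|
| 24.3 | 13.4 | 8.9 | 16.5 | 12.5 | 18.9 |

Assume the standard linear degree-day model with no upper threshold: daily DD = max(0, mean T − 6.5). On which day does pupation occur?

Daily DD above 6.5 °C: 17.8, 6.9, 2.4, 10.0, 6.0, 12.4.
Cumulative: 17.8, 24.7, 27.1, 37.1, 43.1, 55.5.
The total first reaches 26 DD on day 3.

day 3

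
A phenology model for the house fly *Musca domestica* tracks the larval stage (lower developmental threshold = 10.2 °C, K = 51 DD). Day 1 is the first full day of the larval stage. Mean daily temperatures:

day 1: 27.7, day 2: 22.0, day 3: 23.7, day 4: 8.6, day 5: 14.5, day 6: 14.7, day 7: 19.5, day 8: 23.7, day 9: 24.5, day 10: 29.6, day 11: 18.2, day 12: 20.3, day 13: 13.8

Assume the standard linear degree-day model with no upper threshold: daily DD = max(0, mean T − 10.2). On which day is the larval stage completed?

Daily DD above 10.2 °C: 17.5, 11.8, 13.5, 0.0, 4.3, 4.5, 9.3, 13.5, 14.3, 19.4, 8.0, 10.1, 3.6.
Cumulative: 17.5, 29.3, 42.8, 42.8, 47.1, 51.6, 60.9, 74.4, 88.7, 108.1, 116.1, 126.2, 129.8.
The total first reaches 51 DD on day 6.

day 6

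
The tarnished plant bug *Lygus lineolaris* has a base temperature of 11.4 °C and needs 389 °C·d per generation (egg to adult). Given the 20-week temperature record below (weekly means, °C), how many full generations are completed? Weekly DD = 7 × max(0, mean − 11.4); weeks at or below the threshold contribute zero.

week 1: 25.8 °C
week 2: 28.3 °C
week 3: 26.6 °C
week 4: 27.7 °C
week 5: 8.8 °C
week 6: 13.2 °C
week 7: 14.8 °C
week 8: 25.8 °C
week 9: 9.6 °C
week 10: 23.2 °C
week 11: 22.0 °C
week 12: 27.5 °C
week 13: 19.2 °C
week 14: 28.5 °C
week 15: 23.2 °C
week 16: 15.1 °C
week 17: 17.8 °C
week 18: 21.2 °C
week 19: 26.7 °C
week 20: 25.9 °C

3 generations

Weekly DD (7 × max(0, T̄ − 11.4)): 100.8, 118.3, 106.4, 114.1, 0.0, 12.6, 23.8, 100.8, 0.0, 82.6, 74.2, 112.7, 54.6, 119.7, 82.6, 25.9, 44.8, 68.6, 107.1, 101.5.
Season total = 1451.1 DD.
Complete generations = ⌊1451.1 / 389⌋ = 3.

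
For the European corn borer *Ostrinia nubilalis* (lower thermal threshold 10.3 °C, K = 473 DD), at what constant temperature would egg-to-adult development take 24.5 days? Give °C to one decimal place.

Required daily accumulation = 473 / 24.5 = 19.306 DD/day.
T = T_base + 19.306 = 10.3 + 19.306 = 29.606 ≈ 29.6 °C.

29.6 °C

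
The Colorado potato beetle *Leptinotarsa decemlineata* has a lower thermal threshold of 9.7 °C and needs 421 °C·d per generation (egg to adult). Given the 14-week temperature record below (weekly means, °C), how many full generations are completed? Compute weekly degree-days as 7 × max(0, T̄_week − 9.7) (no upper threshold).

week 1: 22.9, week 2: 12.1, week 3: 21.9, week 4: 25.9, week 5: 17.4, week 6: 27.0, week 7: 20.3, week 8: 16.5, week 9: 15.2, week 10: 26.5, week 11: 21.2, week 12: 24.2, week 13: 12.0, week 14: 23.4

2 generations

Weekly DD (7 × max(0, T̄ − 9.7)): 92.4, 16.8, 85.4, 113.4, 53.9, 121.1, 74.2, 47.6, 38.5, 117.6, 80.5, 101.5, 16.1, 95.9.
Season total = 1054.9 DD.
Complete generations = ⌊1054.9 / 421⌋ = 2.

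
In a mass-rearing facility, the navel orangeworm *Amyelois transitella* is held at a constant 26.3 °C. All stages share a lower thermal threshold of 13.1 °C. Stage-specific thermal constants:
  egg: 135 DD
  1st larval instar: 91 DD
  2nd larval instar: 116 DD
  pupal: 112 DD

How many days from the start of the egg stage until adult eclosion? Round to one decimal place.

34.4 days

Daily accumulation at 26.3 °C = 26.3 − 13.1 = 13.2 DD/day.
Total K = 135 + 91 + 116 + 112 = 454 DD.
Total duration = 454 / 13.2 = 34.394 ≈ 34.4 days.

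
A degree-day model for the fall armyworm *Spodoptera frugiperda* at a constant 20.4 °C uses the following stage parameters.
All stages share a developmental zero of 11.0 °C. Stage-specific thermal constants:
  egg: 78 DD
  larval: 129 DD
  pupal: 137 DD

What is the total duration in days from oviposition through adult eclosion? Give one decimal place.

36.6 days

Daily accumulation at 20.4 °C = 20.4 − 11.0 = 9.4 DD/day.
Total K = 78 + 129 + 137 = 344 DD.
Total duration = 344 / 9.4 = 36.596 ≈ 36.6 days.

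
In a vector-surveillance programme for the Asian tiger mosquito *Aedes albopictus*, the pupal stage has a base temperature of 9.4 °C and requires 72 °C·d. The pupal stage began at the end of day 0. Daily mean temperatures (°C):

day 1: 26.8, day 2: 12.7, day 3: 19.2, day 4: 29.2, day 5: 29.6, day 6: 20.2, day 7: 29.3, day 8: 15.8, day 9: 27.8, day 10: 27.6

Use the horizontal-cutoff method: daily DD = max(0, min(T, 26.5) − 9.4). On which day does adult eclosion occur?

day 6

Daily DD above 9.4 °C (capped at 17.1): 17.1, 3.3, 9.8, 17.1, 17.1, 10.8, 17.1, 6.4, 17.1, 17.1.
Cumulative: 17.1, 20.4, 30.2, 47.3, 64.4, 75.2, 92.3, 98.7, 115.8, 132.9.
The total first reaches 72 DD on day 6.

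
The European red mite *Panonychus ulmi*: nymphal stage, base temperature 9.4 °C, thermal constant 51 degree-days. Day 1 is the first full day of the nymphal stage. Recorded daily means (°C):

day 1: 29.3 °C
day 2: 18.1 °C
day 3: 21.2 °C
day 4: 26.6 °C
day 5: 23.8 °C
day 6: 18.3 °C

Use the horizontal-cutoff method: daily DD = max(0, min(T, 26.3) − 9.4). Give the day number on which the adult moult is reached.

day 4

Daily DD above 9.4 °C (capped at 16.9): 16.9, 8.7, 11.8, 16.9, 14.4, 8.9.
Cumulative: 16.9, 25.6, 37.4, 54.3, 68.7, 77.6.
The total first reaches 51 DD on day 4.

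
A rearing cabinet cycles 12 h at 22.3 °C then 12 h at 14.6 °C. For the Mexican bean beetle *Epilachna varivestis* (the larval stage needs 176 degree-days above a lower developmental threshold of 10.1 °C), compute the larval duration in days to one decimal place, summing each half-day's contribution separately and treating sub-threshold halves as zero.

Day half: max(0, 22.3 − 10.1) × 0.5 = 12.2 × 0.5 = 6.10 DD.
Night half: max(0, 14.6 − 10.1) × 0.5 = 4.5 × 0.5 = 2.25 DD.
Per 24 h: 8.35 DD/day.
Duration = 176 / 8.35 = 21.078 ≈ 21.1 days.

21.1 days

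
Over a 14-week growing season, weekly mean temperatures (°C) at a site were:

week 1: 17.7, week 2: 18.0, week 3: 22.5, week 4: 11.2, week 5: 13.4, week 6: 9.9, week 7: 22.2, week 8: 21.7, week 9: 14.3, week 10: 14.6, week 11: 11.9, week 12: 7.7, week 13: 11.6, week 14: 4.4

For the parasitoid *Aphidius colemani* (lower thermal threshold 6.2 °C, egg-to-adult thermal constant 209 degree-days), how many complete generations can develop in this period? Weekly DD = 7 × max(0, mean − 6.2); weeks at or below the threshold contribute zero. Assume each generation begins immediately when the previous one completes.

3 generations

Weekly DD (7 × max(0, T̄ − 6.2)): 80.5, 82.6, 114.1, 35.0, 50.4, 25.9, 112.0, 108.5, 56.7, 58.8, 39.9, 10.5, 37.8, 0.0.
Season total = 812.7 DD.
Complete generations = ⌊812.7 / 209⌋ = 3.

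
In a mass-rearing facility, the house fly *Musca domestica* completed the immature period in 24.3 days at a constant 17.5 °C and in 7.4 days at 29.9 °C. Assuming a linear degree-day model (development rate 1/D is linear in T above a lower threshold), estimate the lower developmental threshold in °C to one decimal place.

Under the model K = D·(T − T_b), so D₁·(T₁ − T_b) = D₂·(T₂ − T_b).
24.3·(17.5 − T_b) = 7.4·(29.9 − T_b)
T_b = (24.3·17.5 − 7.4·29.9) / (24.3 − 7.4) = 203.99 / 16.9 = 12.070 °C ≈ 12.1 °C.

12.1 °C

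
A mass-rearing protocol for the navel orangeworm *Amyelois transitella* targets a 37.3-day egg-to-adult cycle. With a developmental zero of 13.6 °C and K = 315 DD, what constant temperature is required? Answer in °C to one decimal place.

22.0 °C

Required daily accumulation = 315 / 37.3 = 8.445 DD/day.
T = T_base + 8.445 = 13.6 + 8.445 = 22.045 ≈ 22.0 °C.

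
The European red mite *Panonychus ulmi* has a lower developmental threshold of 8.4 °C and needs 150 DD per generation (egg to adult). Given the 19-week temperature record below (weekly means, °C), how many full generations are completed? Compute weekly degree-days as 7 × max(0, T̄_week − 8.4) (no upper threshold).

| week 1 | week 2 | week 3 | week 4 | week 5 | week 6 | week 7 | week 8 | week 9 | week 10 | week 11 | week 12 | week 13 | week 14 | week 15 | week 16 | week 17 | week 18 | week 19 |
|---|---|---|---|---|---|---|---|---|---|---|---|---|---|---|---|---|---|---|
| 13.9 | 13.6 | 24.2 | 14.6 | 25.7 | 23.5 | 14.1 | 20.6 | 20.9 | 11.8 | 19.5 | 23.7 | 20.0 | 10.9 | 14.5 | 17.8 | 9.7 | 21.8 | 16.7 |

8 generations

Weekly DD (7 × max(0, T̄ − 8.4)): 38.5, 36.4, 110.6, 43.4, 121.1, 105.7, 39.9, 85.4, 87.5, 23.8, 77.7, 107.1, 81.2, 17.5, 42.7, 65.8, 9.1, 93.8, 58.1.
Season total = 1245.3 DD.
Complete generations = ⌊1245.3 / 150⌋ = 8.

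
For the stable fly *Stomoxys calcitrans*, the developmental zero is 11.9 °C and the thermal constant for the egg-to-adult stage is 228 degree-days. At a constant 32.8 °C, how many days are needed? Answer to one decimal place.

10.9 days

Daily accumulation = 32.8 − 11.9 = 20.9 DD/day.
Duration = 228 / 20.9 = 10.909 ≈ 10.9 days.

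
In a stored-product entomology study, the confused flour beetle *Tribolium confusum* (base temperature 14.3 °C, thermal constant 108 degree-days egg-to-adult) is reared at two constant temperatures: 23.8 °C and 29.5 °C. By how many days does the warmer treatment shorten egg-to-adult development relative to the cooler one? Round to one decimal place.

4.3 days

At 23.8 °C: 108 / (23.8 − 14.3) = 108 / 9.5 = 11.368 d.
At 29.5 °C: 108 / (29.5 − 14.3) = 108 / 15.2 = 7.105 d.
Difference = |11.368 − 7.105| = 4.263 ≈ 4.3 days.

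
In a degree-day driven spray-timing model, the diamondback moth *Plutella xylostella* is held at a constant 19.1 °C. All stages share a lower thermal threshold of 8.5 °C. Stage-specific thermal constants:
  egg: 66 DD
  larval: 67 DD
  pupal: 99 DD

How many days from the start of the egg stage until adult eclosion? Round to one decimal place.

Daily accumulation at 19.1 °C = 19.1 − 8.5 = 10.6 DD/day.
Total K = 66 + 67 + 99 = 232 DD.
Total duration = 232 / 10.6 = 21.887 ≈ 21.9 days.

21.9 days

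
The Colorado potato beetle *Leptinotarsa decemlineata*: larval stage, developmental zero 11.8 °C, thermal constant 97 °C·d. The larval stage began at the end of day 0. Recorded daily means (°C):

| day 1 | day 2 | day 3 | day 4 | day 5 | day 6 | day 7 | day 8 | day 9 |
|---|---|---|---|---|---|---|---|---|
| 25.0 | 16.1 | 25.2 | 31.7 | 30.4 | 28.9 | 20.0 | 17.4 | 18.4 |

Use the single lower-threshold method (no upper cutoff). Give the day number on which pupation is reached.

day 8

Daily DD above 11.8 °C: 13.2, 4.3, 13.4, 19.9, 18.6, 17.1, 8.2, 5.6, 6.6.
Cumulative: 13.2, 17.5, 30.9, 50.8, 69.4, 86.5, 94.7, 100.3, 106.9.
The total first reaches 97 DD on day 8.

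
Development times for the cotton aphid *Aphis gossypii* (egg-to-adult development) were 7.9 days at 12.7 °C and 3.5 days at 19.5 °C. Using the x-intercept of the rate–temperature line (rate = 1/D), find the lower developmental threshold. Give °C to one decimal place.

7.3 °C

Under the model K = D·(T − T_b), so D₁·(T₁ − T_b) = D₂·(T₂ − T_b).
7.9·(12.7 − T_b) = 3.5·(19.5 − T_b)
T_b = (7.9·12.7 − 3.5·19.5) / (7.9 − 3.5) = 32.08 / 4.4 = 7.291 °C ≈ 7.3 °C.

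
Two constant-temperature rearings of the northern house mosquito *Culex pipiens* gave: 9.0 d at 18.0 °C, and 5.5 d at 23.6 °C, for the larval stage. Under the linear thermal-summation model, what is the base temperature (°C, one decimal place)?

Under the model K = D·(T − T_b), so D₁·(T₁ − T_b) = D₂·(T₂ − T_b).
9.0·(18.0 − T_b) = 5.5·(23.6 − T_b)
T_b = (9.0·18.0 − 5.5·23.6) / (9.0 − 5.5) = 32.20 / 3.5 = 9.200 °C ≈ 9.2 °C.

9.2 °C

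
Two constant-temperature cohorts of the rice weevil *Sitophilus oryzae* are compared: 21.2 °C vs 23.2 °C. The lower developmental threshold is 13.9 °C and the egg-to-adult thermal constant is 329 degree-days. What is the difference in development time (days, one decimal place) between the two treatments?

At 21.2 °C: 329 / (21.2 − 13.9) = 329 / 7.3 = 45.068 d.
At 23.2 °C: 329 / (23.2 − 13.9) = 329 / 9.3 = 35.376 d.
Difference = |45.068 − 35.376| = 9.692 ≈ 9.7 days.

9.7 days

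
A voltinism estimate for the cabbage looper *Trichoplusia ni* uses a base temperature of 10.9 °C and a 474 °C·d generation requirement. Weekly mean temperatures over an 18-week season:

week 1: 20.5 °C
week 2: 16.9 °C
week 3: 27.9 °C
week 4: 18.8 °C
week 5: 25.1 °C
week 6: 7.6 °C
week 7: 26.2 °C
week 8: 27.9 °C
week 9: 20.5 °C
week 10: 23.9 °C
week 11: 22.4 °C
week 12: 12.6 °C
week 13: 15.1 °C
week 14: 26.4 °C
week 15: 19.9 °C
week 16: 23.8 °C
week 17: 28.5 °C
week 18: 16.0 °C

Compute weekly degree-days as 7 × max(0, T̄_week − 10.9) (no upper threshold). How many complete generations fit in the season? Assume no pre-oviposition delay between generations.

Weekly DD (7 × max(0, T̄ − 10.9)): 67.2, 42.0, 119.0, 55.3, 99.4, 0.0, 107.1, 119.0, 67.2, 91.0, 80.5, 11.9, 29.4, 108.5, 63.0, 90.3, 123.2, 35.7.
Season total = 1309.7 DD.
Complete generations = ⌊1309.7 / 474⌋ = 2.

2 generations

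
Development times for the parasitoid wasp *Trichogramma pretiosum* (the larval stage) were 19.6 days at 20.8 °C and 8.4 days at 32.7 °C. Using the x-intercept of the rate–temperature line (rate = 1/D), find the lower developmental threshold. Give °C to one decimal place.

11.9 °C

Under the model K = D·(T − T_b), so D₁·(T₁ − T_b) = D₂·(T₂ − T_b).
19.6·(20.8 − T_b) = 8.4·(32.7 − T_b)
T_b = (19.6·20.8 − 8.4·32.7) / (19.6 − 8.4) = 133.00 / 11.2 = 11.875 °C ≈ 11.9 °C.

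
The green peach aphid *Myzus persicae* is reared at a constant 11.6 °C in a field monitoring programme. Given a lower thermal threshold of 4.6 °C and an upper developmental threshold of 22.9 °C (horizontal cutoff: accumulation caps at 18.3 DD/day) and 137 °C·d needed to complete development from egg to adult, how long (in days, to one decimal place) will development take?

19.6 days

Daily accumulation = 11.6 − 4.6 = 7.0 DD/day.
Duration = 137 / 7.0 = 19.571 ≈ 19.6 days.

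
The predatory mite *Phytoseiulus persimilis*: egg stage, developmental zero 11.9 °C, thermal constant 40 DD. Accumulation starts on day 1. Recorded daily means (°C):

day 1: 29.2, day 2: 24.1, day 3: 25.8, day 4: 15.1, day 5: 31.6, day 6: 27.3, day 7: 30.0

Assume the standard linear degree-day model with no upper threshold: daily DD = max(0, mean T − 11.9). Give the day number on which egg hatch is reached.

Daily DD above 11.9 °C: 17.3, 12.2, 13.9, 3.2, 19.7, 15.4, 18.1.
Cumulative: 17.3, 29.5, 43.4, 46.6, 66.3, 81.7, 99.8.
The total first reaches 40 DD on day 3.

day 3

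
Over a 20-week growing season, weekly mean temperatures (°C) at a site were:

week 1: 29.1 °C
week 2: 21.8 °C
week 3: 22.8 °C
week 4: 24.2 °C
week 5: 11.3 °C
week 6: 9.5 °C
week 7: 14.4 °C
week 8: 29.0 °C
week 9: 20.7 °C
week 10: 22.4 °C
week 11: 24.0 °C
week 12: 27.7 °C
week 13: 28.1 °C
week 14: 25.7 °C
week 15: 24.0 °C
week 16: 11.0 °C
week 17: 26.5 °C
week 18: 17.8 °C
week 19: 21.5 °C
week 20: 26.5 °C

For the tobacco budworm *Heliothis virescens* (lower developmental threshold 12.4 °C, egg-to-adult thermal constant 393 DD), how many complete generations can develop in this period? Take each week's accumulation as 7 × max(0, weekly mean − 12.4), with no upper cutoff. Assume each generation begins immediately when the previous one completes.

Weekly DD (7 × max(0, T̄ − 12.4)): 116.9, 65.8, 72.8, 82.6, 0.0, 0.0, 14.0, 116.2, 58.1, 70.0, 81.2, 107.1, 109.9, 93.1, 81.2, 0.0, 98.7, 37.8, 63.7, 98.7.
Season total = 1367.8 DD.
Complete generations = ⌊1367.8 / 393⌋ = 3.

3 generations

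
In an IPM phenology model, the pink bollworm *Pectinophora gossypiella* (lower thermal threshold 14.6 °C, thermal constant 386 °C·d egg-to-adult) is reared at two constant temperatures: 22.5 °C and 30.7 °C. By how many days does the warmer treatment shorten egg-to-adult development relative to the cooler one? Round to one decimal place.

24.9 days

At 22.5 °C: 386 / (22.5 − 14.6) = 386 / 7.9 = 48.861 d.
At 30.7 °C: 386 / (30.7 − 14.6) = 386 / 16.1 = 23.975 d.
Difference = |48.861 − 23.975| = 24.886 ≈ 24.9 days.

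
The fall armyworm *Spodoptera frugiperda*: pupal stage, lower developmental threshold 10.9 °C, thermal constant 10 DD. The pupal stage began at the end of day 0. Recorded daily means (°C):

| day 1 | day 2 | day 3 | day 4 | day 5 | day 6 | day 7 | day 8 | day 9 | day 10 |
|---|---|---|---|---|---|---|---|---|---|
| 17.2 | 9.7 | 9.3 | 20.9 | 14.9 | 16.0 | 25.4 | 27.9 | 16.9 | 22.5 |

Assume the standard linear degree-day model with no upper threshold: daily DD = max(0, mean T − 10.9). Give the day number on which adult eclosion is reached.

Daily DD above 10.9 °C: 6.3, 0.0, 0.0, 10.0, 4.0, 5.1, 14.5, 17.0, 6.0, 11.6.
Cumulative: 6.3, 6.3, 6.3, 16.3, 20.3, 25.4, 39.9, 56.9, 62.9, 74.5.
The total first reaches 10 DD on day 4.

day 4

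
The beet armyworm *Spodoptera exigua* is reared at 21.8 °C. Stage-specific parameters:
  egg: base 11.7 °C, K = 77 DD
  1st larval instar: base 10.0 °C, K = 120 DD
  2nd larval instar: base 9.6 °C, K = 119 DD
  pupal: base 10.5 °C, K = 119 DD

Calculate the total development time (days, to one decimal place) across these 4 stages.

egg: 77 / (21.8 − 11.7) = 77 / 10.1 = 7.624 d.
1st larval instar: 120 / (21.8 − 10.0) = 120 / 11.8 = 10.169 d.
2nd larval instar: 119 / (21.8 − 9.6) = 119 / 12.2 = 9.754 d.
pupal: 119 / (21.8 − 10.5) = 119 / 11.3 = 10.531 d.
Sum = 38.078 ≈ 38.1 days.

38.1 days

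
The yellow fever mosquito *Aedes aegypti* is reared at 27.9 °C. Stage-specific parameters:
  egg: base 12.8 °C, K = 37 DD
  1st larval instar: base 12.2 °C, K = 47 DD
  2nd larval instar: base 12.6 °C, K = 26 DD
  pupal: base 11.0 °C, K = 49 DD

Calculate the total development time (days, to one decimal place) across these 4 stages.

egg: 37 / (27.9 − 12.8) = 37 / 15.1 = 2.450 d.
1st larval instar: 47 / (27.9 − 12.2) = 47 / 15.7 = 2.994 d.
2nd larval instar: 26 / (27.9 − 12.6) = 26 / 15.3 = 1.699 d.
pupal: 49 / (27.9 − 11.0) = 49 / 16.9 = 2.899 d.
Sum = 10.043 ≈ 10.0 days.

10.0 days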